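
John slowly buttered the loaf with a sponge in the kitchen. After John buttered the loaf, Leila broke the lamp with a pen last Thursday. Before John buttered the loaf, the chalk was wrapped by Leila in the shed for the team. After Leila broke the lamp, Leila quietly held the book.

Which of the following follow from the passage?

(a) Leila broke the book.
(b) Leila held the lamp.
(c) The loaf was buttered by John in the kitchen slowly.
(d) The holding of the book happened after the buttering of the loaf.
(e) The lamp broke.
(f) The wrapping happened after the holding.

(c), (d), (e)

(a) Not entailed — Leila broke the lamp, not the book; the book belongs to the holding event.
(b) Not entailed — Leila held the book, not the lamp; the lamp belongs to the breaking event.
(c) Entailed — the original entails any weakening of itself; this just drops 'with a sponge'.
(d) Entailed — the narrative places the buttering before the holding.
(e) Entailed — 'Leila broke the lamp' is causative; it entails the inchoative 'the lamp broke'.
(f) Not entailed — the narrative places the wrapping before the holding, not after.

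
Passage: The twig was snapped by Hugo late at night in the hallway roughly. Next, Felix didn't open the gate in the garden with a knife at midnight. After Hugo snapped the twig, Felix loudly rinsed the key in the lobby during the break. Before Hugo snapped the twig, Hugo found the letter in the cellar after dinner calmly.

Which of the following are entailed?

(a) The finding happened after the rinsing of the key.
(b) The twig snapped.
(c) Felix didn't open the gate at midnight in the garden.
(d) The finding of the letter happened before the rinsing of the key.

(a) Not entailed — the narrative places the finding before the rinsing, not after.
(b) Entailed — 'Hugo snapped the twig' is causative; it entails the inchoative 'the twig snapped'.
(c) Not entailed — dropping 'with a knife' under negation is not valid — the original leaves open that Felix opened the gate some other way.
(d) Entailed — the narrative places the finding before the rinsing.

(b), (d)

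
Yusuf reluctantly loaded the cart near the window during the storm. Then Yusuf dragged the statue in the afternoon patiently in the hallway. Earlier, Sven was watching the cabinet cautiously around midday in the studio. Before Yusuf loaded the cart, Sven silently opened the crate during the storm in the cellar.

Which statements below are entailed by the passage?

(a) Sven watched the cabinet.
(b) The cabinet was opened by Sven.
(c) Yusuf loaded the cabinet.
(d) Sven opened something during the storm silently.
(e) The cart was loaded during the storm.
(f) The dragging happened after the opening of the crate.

(a), (d), (e), (f)

(a) Entailed — 'watch' is an activity; 'was watching' entails that some watching happened, so 'watched' holds.
(b) Not entailed — Sven opened the crate, not the cabinet; the cabinet belongs to the watching event.
(c) Not entailed — Yusuf loaded the cart, not the cabinet; the cabinet belongs to the watching event.
(d) Entailed — the original entails any weakening of itself; this just drops 'in the cellar' and generalizes the patient.
(e) Entailed — dropping 'near the window', 'reluctantly' and generalizing the agent leaves a sub-description the original still satisfies.
(f) Entailed — the narrative places the opening before the dragging.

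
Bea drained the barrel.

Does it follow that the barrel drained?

'Bea drained the barrel' is the causative; it entails the inchoative 'the barrel drained'.

yes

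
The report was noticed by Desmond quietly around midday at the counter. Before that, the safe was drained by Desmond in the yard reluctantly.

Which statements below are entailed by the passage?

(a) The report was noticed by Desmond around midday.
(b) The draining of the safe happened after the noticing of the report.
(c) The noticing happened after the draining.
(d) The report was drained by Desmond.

(a) Entailed — dropping 'at the counter', 'quietly' leaves a sub-description the original still satisfies.
(b) Not entailed — the narrative places the draining before the noticing, not after.
(c) Entailed — the narrative places the draining before the noticing.
(d) Not entailed — Desmond drained the safe, not the report; the report belongs to the noticing event.

(a), (c)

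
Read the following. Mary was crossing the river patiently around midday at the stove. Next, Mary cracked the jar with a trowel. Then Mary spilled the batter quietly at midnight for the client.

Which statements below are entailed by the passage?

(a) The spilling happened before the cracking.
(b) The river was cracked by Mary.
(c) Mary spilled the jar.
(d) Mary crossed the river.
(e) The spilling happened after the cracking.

(e)

(a) Not entailed — the narrative places the cracking before the spilling, not after.
(b) Not entailed — Mary cracked the jar, not the river; the river belongs to the crossing event.
(c) Not entailed — Mary spilled the batter, not the jar; the jar belongs to the cracking event.
(d) Not entailed — 'was crossing' is progressive on an accomplishment; it does not entail the completed 'crossed'.
(e) Entailed — the narrative places the cracking before the spilling.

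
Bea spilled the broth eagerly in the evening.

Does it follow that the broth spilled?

yes

'Bea spilled the broth' is the causative; it entails the inchoative 'the broth spilled'.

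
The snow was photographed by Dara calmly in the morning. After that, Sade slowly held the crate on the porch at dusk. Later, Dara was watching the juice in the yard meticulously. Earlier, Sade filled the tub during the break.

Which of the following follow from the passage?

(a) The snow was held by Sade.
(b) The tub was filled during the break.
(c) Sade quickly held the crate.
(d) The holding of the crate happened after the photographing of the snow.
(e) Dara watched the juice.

(b), (d), (e)

(a) Not entailed — Sade held the crate, not the snow; the snow belongs to the photographing event.
(b) Entailed — generalizing the agent leaves a sub-description the original still satisfies.
(c) Not entailed — 'quickly' adds a manner not in (and inconsistent with) the original.
(d) Entailed — the narrative places the photographing before the holding.
(e) Entailed — 'watch' is an activity; 'was watching' entails that some watching happened, so 'watched' holds.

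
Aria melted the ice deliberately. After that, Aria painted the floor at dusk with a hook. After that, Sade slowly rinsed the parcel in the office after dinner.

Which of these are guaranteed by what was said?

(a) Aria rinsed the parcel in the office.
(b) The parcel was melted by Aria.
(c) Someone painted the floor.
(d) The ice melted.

(c), (d)

(a) Not entailed — the passage has Sade rinsing the parcel, not Aria.
(b) Not entailed — Aria melted the ice, not the parcel; the parcel belongs to the rinsing event.
(c) Entailed — this follows by dropping conjuncts from the painting event's description.
(d) Entailed — 'Aria melted the ice' is causative; it entails the inchoative 'the ice melted'.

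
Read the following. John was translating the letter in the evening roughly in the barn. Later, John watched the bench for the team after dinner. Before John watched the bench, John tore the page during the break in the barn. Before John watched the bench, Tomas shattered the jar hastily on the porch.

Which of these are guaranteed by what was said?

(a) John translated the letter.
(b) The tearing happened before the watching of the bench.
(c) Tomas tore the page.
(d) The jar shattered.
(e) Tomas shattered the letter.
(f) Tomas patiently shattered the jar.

(b), (d)

(a) Not entailed — 'was translating' is progressive on an accomplishment; it does not entail the completed 'translated'.
(b) Entailed — the narrative places the tearing before the watching.
(c) Not entailed — the passage has John tearing the page, not Tomas.
(d) Entailed — 'Tomas shattered the jar' is causative; it entails the inchoative 'the jar shattered'.
(e) Not entailed — Tomas shattered the jar, not the letter; the letter belongs to the translating event.
(f) Not entailed — 'patiently' adds a manner not in (and inconsistent with) the original.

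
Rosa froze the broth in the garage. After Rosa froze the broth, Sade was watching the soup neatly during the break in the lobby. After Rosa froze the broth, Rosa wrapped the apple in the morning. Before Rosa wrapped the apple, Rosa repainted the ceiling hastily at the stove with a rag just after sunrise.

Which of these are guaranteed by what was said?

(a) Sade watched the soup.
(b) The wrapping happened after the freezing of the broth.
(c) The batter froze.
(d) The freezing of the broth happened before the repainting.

(a), (b)

(a) Entailed — 'watch' is an activity; 'was watching' entails that some watching happened, so 'watched' holds.
(b) Entailed — the narrative places the freezing before the wrapping.
(c) Not entailed — the broth is what froze, not the batter.
(d) Not entailed — the narrative doesn't order the freezing relative to the repainting.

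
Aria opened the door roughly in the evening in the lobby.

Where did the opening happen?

in the lobby

'in the lobby' marks the location of the opening event.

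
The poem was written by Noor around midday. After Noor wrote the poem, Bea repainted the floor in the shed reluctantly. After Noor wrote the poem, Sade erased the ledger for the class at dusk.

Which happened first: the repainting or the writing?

The connectives place the writing before the repainting.

the writing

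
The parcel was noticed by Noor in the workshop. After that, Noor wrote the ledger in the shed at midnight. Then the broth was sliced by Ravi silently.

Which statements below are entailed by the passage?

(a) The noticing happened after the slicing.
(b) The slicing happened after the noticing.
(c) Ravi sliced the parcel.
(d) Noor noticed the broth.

(b)

(a) Not entailed — the narrative places the noticing before the slicing, not after.
(b) Entailed — the narrative places the noticing before the slicing.
(c) Not entailed — Ravi sliced the broth, not the parcel; the parcel belongs to the noticing event.
(d) Not entailed — Noor noticed the parcel, not the broth; the broth belongs to the slicing event.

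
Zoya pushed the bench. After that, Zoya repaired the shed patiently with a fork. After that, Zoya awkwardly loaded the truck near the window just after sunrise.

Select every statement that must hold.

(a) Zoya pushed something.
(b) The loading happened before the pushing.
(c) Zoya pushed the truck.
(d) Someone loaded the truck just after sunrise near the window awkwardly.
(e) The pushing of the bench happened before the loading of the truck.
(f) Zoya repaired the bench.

(a), (d), (e)

(a) Entailed — generalizing the patient leaves a sub-description the original still satisfies.
(b) Not entailed — the narrative places the pushing before the loading, not after.
(c) Not entailed — Zoya pushed the bench, not the truck; the truck belongs to the loading event.
(d) Entailed — this follows by dropping conjuncts from the loading event's description.
(e) Entailed — the narrative places the pushing before the loading.
(f) Not entailed — Zoya repaired the shed, not the bench; the bench belongs to the pushing event.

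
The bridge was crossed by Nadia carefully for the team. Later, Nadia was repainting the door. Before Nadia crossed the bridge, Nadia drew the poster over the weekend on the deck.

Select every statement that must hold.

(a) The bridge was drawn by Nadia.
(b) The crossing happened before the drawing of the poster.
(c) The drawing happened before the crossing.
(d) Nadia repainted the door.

(c)

(a) Not entailed — Nadia drew the poster, not the bridge; the bridge belongs to the crossing event.
(b) Not entailed — the narrative places the drawing before the crossing, not after.
(c) Entailed — the narrative places the drawing before the crossing.
(d) Not entailed — 'was repainting' is progressive on an accomplishment; it does not entail the completed 'repainted'.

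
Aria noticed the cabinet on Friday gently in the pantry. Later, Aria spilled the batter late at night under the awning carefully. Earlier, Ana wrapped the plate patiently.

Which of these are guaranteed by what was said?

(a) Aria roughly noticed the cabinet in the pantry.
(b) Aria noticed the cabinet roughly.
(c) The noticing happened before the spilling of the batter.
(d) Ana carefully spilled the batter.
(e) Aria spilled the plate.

(c)

(a) Not entailed — 'roughly' adds a manner not in (and inconsistent with) the original.
(b) Not entailed — 'roughly' adds a manner not in (and inconsistent with) the original.
(c) Entailed — the narrative places the noticing before the spilling.
(d) Not entailed — the passage has Aria spilling the batter, not Ana.
(e) Not entailed — Aria spilled the batter, not the plate; the plate belongs to the wrapping event.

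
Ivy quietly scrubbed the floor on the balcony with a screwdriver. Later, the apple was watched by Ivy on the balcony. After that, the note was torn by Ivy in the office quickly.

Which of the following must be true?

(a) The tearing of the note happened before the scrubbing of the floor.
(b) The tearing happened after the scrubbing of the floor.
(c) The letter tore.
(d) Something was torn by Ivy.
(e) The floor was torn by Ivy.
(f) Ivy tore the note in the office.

(b), (d), (f)

(a) Not entailed — the narrative places the scrubbing before the tearing, not after.
(b) Entailed — the narrative places the scrubbing before the tearing.
(c) Not entailed — the note is what tore, not the letter.
(d) Entailed — every conjunct here is already in the original tearing event.
(e) Not entailed — Ivy tore the note, not the floor; the floor belongs to the scrubbing event.
(f) Entailed — the original entails any weakening of itself; this just drops 'quickly'.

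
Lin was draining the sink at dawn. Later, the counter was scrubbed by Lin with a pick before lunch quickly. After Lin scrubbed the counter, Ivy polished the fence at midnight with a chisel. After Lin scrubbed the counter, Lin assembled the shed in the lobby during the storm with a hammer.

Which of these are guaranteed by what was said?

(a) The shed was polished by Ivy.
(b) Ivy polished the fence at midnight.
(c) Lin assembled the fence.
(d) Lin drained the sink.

(b)

(a) Not entailed — Ivy polished the fence, not the shed; the shed belongs to the assembling event.
(b) Entailed — every conjunct here is already in the original polishing event.
(c) Not entailed — Lin assembled the shed, not the fence; the fence belongs to the polishing event.
(d) Not entailed — 'was draining' is progressive on an accomplishment; it does not entail the completed 'drained'.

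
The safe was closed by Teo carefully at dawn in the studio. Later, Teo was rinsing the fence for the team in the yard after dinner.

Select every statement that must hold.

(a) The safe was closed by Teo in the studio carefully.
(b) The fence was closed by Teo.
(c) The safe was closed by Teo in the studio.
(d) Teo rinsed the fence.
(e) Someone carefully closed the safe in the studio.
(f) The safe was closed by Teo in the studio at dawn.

(a) Entailed — the original entails any weakening of itself; this just drops 'at dawn'.
(b) Not entailed — Teo closed the safe, not the fence; the fence belongs to the rinsing event.
(c) Entailed — dropping 'at dawn', 'carefully' leaves a sub-description the original still satisfies.
(d) Entailed — 'rinse' is an activity; 'was rinsing' entails that some rinsing happened, so 'rinsed' holds.
(e) Entailed — every conjunct here is already in the original closing event.
(f) Entailed — dropping 'carefully' leaves a sub-description the original still satisfies.

(a), (c), (d), (e), (f)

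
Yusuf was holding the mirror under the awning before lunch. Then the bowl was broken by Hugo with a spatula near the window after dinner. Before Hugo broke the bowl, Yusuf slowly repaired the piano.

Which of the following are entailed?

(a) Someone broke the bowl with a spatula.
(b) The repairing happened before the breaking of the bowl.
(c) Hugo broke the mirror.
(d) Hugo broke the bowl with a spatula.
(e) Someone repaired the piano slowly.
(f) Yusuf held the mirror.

(a) Entailed — dropping 'near the window', 'after dinner' and generalizing the agent leaves a sub-description the original still satisfies.
(b) Entailed — the narrative places the repairing before the breaking.
(c) Not entailed — Hugo broke the bowl, not the mirror; the mirror belongs to the holding event.
(d) Entailed — the original entails any weakening of itself; this just drops 'near the window', 'after dinner'.
(e) Entailed — generalizing the agent leaves a sub-description the original still satisfies.
(f) Entailed — 'hold' is an activity; 'was holding' entails that some holding happened, so 'held' holds.

(a), (b), (d), (e), (f)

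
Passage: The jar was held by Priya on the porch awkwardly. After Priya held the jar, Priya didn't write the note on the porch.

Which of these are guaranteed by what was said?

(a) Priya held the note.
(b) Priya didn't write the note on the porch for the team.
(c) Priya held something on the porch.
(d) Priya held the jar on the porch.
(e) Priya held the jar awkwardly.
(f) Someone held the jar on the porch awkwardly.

(a) Not entailed — Priya held the jar, not the note; the note belongs to the writing event.
(b) Entailed — under negation, adding a further restriction is entailed: if no such writing event occurred, none occurred for the team either.
(c) Entailed — the original entails any weakening of itself; this just drops 'awkwardly' and generalizes the patient.
(d) Entailed — dropping 'awkwardly' leaves a sub-description the original still satisfies.
(e) Entailed — every conjunct here is already in the original holding event.
(f) Entailed — the original entails any weakening of itself; this just generalizes the agent.

(b), (c), (d), (e), (f)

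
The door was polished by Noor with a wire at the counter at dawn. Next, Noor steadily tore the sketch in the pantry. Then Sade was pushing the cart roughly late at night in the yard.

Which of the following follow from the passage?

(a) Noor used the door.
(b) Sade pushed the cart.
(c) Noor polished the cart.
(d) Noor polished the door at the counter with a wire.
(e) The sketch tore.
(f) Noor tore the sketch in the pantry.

(a) Not entailed — the door is the patient, not an instrument — Noor used a wire.
(b) Entailed — 'push' is an activity; 'was pushing' entails that some pushing happened, so 'pushed' holds.
(c) Not entailed — Noor polished the door, not the cart; the cart belongs to the pushing event.
(d) Entailed — every conjunct here is already in the original polishing event.
(e) Entailed — 'Noor tore the sketch' is causative; it entails the inchoative 'the sketch tore'.
(f) Entailed — dropping 'steadily' leaves a sub-description the original still satisfies.

(b), (d), (e), (f)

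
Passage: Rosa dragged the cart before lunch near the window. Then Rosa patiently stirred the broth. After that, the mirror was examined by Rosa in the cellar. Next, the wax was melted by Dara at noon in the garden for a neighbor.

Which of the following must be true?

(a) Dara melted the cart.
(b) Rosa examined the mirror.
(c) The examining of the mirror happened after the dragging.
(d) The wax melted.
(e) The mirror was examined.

(b), (c), (d), (e)

(a) Not entailed — Dara melted the wax, not the cart; the cart belongs to the dragging event.
(b) Entailed — the original entails any weakening of itself; this just drops 'in the cellar'.
(c) Entailed — the narrative places the dragging before the examining.
(d) Entailed — 'Dara melted the wax' is causative; it entails the inchoative 'the wax melted'.
(e) Entailed — every conjunct here is already in the original examining event.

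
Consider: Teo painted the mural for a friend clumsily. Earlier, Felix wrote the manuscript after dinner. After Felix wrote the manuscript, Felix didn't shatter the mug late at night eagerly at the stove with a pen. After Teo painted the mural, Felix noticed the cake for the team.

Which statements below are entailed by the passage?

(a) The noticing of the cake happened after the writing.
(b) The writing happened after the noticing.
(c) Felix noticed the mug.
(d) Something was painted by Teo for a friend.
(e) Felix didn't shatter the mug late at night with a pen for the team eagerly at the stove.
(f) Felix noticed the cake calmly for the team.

(a) Entailed — the narrative places the writing before the noticing.
(b) Not entailed — the narrative places the writing before the noticing, not after.
(c) Not entailed — Felix noticed the cake, not the mug; the mug belongs to the shattering event.
(d) Entailed — dropping 'clumsily' and generalizing the patient leaves a sub-description the original still satisfies.
(e) Entailed — under negation, adding a further restriction is entailed: if no such shattering event occurred, none occurred for the team either.
(f) Not entailed — 'calmly' adds information not in the original event.

(a), (d), (e)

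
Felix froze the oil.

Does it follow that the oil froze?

'Felix froze the oil' is the causative; it entails the inchoative 'the oil froze'.

yes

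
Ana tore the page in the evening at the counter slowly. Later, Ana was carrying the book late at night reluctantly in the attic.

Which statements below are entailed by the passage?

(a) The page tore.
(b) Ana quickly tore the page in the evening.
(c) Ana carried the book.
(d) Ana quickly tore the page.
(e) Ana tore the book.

(a), (c)

(a) Entailed — 'Ana tore the page' is causative; it entails the inchoative 'the page tore'.
(b) Not entailed — 'quickly' adds a manner not in (and inconsistent with) the original.
(c) Entailed — 'carry' is an activity; 'was carrying' entails that some carrying happened, so 'carried' holds.
(d) Not entailed — 'quickly' adds a manner not in (and inconsistent with) the original.
(e) Not entailed — Ana tore the page, not the book; the book belongs to the carrying event.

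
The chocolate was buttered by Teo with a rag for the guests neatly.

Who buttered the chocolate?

Teo

'Teo' marks the agent of the buttering event.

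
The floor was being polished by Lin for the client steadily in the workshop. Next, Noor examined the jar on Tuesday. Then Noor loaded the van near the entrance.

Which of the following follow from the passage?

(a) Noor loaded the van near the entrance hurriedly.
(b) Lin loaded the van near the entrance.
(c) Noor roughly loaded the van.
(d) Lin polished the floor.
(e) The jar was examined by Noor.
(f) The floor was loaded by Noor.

(a) Not entailed — 'hurriedly' adds information not in the original event.
(b) Not entailed — the passage has Noor loading the van, not Lin.
(c) Not entailed — 'roughly' adds information not in the original event.
(d) Entailed — 'polish' is an activity; 'was polishing' entails that some polishing happened, so 'polished' holds.
(e) Entailed — dropping 'on Tuesday' leaves a sub-description the original still satisfies.
(f) Not entailed — Noor loaded the van, not the floor; the floor belongs to the polishing event.

(d), (e)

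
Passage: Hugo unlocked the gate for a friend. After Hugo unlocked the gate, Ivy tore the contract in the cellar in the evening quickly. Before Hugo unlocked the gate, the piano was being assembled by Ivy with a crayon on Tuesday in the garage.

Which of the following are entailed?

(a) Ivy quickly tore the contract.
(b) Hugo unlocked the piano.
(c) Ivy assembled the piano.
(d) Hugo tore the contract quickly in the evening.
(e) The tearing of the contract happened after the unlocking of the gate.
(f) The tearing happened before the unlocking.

(a) Entailed — this follows by dropping conjuncts from the tearing event's description.
(b) Not entailed — Hugo unlocked the gate, not the piano; the piano belongs to the assembling event.
(c) Not entailed — 'was assembling' is progressive on an accomplishment; it does not entail the completed 'assembled'.
(d) Not entailed — the passage has Ivy tearing the contract, not Hugo.
(e) Entailed — the narrative places the unlocking before the tearing.
(f) Not entailed — the narrative places the unlocking before the tearing, not after.

(a), (e)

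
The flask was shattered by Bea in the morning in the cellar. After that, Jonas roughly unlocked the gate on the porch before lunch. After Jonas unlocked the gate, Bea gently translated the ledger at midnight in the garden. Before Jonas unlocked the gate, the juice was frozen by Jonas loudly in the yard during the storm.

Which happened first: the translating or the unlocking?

the unlocking

The connectives place the unlocking before the translating.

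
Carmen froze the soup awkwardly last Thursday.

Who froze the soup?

'Carmen' marks the agent of the freezing event.

Carmen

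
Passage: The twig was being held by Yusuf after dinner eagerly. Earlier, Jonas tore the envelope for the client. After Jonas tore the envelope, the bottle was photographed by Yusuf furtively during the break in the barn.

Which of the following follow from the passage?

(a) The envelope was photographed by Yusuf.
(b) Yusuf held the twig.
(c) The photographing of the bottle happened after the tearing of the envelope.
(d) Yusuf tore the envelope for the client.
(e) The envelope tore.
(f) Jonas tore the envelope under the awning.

(b), (c), (e)

(a) Not entailed — Yusuf photographed the bottle, not the envelope; the envelope belongs to the tearing event.
(b) Entailed — 'hold' is an activity; 'was holding' entails that some holding happened, so 'held' holds.
(c) Entailed — the narrative places the tearing before the photographing.
(d) Not entailed — the passage has Jonas tearing the envelope, not Yusuf.
(e) Entailed — 'Jonas tore the envelope' is causative; it entails the inchoative 'the envelope tore'.
(f) Not entailed — 'under the awning' adds information not in the original event.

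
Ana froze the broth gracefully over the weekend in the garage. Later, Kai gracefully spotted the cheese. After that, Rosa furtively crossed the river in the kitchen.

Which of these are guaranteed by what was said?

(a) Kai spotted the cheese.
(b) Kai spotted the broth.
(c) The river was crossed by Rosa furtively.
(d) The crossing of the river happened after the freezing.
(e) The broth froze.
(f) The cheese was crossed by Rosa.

(a) Entailed — this follows by dropping conjuncts from the spotting event's description.
(b) Not entailed — Kai spotted the cheese, not the broth; the broth belongs to the freezing event.
(c) Entailed — every conjunct here is already in the original crossing event.
(d) Entailed — the narrative places the freezing before the crossing.
(e) Entailed — 'Ana froze the broth' is causative; it entails the inchoative 'the broth froze'.
(f) Not entailed — Rosa crossed the river, not the cheese; the cheese belongs to the spotting event.

(a), (c), (d), (e)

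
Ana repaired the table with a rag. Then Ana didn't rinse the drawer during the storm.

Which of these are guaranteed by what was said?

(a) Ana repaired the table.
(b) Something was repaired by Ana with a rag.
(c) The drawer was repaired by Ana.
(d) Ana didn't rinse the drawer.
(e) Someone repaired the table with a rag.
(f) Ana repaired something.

(a) Entailed — the original entails any weakening of itself; this just drops 'with a rag'.
(b) Entailed — every conjunct here is already in the original repairing event.
(c) Not entailed — Ana repaired the table, not the drawer; the drawer belongs to the rinsing event.
(d) Not entailed — dropping 'during the storm' under negation is not valid — the original leaves open that Ana rinsed the drawer some other way.
(e) Entailed — this follows by dropping conjuncts from the repairing event's description.
(f) Entailed — dropping 'with a rag' and generalizing the patient leaves a sub-description the original still satisfies.

(a), (b), (e), (f)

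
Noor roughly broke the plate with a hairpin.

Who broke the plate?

'Noor' marks the agent of the breaking event.

Noor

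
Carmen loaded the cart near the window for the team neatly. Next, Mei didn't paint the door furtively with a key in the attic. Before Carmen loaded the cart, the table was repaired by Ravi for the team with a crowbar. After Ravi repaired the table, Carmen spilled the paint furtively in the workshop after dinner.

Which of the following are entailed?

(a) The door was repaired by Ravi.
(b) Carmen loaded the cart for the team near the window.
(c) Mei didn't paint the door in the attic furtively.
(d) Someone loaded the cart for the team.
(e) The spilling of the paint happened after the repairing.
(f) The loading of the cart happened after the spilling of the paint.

(a) Not entailed — Ravi repaired the table, not the door; the door belongs to the painting event.
(b) Entailed — the original entails any weakening of itself; this just drops 'neatly'.
(c) Not entailed — dropping 'with a key' under negation is not valid — the original leaves open that Mei painted the door some other way.
(d) Entailed — the original entails any weakening of itself; this just drops 'neatly', 'near the window' and generalizes the agent.
(e) Entailed — the narrative places the repairing before the spilling.
(f) Not entailed — the narrative doesn't order the spilling relative to the loading.

(b), (d), (e)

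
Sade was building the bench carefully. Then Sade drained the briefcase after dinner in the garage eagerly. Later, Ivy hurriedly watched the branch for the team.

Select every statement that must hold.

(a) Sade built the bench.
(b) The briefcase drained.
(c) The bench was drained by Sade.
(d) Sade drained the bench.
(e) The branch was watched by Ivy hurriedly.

(a) Not entailed — 'was building' is progressive on an accomplishment; it does not entail the completed 'built'.
(b) Entailed — 'Sade drained the briefcase' is causative; it entails the inchoative 'the briefcase drained'.
(c) Not entailed — Sade drained the briefcase, not the bench; the bench belongs to the building event.
(d) Not entailed — Sade drained the briefcase, not the bench; the bench belongs to the building event.
(e) Entailed — dropping 'for the team' leaves a sub-description the original still satisfies.

(b), (e)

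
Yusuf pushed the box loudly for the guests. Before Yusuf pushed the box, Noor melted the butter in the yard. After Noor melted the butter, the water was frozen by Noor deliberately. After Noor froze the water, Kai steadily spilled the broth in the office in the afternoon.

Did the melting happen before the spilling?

yes

The narrative orders the melting before the spilling.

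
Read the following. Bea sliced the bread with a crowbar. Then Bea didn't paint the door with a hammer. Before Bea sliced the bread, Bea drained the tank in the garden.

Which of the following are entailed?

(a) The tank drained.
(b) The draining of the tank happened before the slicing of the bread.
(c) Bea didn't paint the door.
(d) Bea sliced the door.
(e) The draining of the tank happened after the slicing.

(a), (b)

(a) Entailed — 'Bea drained the tank' is causative; it entails the inchoative 'the tank drained'.
(b) Entailed — the narrative places the draining before the slicing.
(c) Not entailed — dropping 'with a hammer' under negation is not valid — the original leaves open that Bea painted the door some other way.
(d) Not entailed — Bea sliced the bread, not the door; the door belongs to the painting event.
(e) Not entailed — the narrative places the draining before the slicing, not after.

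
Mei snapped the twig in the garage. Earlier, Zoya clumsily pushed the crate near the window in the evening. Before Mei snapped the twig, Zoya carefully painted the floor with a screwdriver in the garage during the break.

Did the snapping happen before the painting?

The narrative orders the painting before the snapping.

no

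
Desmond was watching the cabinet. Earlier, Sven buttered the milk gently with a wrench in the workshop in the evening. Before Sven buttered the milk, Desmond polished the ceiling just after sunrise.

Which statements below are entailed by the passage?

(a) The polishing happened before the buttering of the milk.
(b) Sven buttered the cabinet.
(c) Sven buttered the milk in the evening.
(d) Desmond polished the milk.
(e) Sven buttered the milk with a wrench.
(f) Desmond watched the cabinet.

(a), (c), (e), (f)

(a) Entailed — the narrative places the polishing before the buttering.
(b) Not entailed — Sven buttered the milk, not the cabinet; the cabinet belongs to the watching event.
(c) Entailed — this follows by dropping conjuncts from the buttering event's description.
(d) Not entailed — Desmond polished the ceiling, not the milk; the milk belongs to the buttering event.
(e) Entailed — every conjunct here is already in the original buttering event.
(f) Entailed — 'watch' is an activity; 'was watching' entails that some watching happened, so 'watched' holds.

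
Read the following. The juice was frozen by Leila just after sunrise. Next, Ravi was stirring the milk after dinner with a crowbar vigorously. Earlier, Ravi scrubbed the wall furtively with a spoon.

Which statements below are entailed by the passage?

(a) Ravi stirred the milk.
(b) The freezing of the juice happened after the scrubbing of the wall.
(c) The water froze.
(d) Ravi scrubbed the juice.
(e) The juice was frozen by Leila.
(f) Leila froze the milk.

(a), (e)

(a) Entailed — 'stir' is an activity; 'was stirring' entails that some stirring happened, so 'stirred' holds.
(b) Not entailed — the narrative doesn't order the scrubbing relative to the freezing.
(c) Not entailed — the juice is what froze, not the water.
(d) Not entailed — Ravi scrubbed the wall, not the juice; the juice belongs to the freezing event.
(e) Entailed — dropping 'just after sunrise' leaves a sub-description the original still satisfies.
(f) Not entailed — Leila froze the juice, not the milk; the milk belongs to the stirring event.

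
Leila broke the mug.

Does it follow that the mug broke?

'Leila broke the mug' is the causative; it entails the inchoative 'the mug broke'.

yes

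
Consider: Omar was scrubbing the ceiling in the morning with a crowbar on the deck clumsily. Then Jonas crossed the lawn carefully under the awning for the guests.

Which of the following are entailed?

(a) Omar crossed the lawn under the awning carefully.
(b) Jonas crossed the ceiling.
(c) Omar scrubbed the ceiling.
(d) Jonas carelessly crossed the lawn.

(a) Not entailed — the passage has Jonas crossing the lawn, not Omar.
(b) Not entailed — Jonas crossed the lawn, not the ceiling; the ceiling belongs to the scrubbing event.
(c) Entailed — 'scrub' is an activity; 'was scrubbing' entails that some scrubbing happened, so 'scrubbed' holds.
(d) Not entailed — 'carelessly' adds a manner not in (and inconsistent with) the original.

(c)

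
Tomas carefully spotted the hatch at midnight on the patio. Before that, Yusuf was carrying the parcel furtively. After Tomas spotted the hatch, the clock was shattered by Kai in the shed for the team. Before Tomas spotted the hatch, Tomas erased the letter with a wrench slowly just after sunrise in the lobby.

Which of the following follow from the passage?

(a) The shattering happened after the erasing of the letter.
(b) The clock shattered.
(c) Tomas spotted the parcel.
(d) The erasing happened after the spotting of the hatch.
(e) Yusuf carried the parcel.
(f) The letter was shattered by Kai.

(a), (b), (e)

(a) Entailed — the narrative places the erasing before the shattering.
(b) Entailed — 'Kai shattered the clock' is causative; it entails the inchoative 'the clock shattered'.
(c) Not entailed — Tomas spotted the hatch, not the parcel; the parcel belongs to the carrying event.
(d) Not entailed — the narrative places the erasing before the spotting, not after.
(e) Entailed — 'carry' is an activity; 'was carrying' entails that some carrying happened, so 'carried' holds.
(f) Not entailed — Kai shattered the clock, not the letter; the letter belongs to the erasing event.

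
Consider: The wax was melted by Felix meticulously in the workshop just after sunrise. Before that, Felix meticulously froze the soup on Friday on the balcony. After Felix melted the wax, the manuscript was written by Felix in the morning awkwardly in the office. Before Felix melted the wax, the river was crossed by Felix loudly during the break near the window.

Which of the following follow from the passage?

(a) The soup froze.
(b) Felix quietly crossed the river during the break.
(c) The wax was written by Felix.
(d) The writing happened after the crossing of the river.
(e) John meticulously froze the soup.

(a), (d)

(a) Entailed — 'Felix froze the soup' is causative; it entails the inchoative 'the soup froze'.
(b) Not entailed — 'quietly' adds a manner not in (and inconsistent with) the original.
(c) Not entailed — Felix wrote the manuscript, not the wax; the wax belongs to the melting event.
(d) Entailed — the narrative places the crossing before the writing.
(e) Not entailed — the passage has Felix freezing the soup, not John.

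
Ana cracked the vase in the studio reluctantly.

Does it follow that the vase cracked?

yes

'Ana cracked the vase' is the causative; it entails the inchoative 'the vase cracked'.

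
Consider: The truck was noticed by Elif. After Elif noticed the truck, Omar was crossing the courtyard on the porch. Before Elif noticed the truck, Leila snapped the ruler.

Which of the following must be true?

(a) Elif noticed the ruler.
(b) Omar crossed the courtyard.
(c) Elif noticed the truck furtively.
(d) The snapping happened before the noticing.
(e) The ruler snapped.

(a) Not entailed — Elif noticed the truck, not the ruler; the ruler belongs to the snapping event.
(b) Not entailed — 'was crossing' is progressive on an accomplishment; it does not entail the completed 'crossed'.
(c) Not entailed — 'furtively' adds information not in the original event.
(d) Entailed — the narrative places the snapping before the noticing.
(e) Entailed — 'Leila snapped the ruler' is causative; it entails the inchoative 'the ruler snapped'.

(d), (e)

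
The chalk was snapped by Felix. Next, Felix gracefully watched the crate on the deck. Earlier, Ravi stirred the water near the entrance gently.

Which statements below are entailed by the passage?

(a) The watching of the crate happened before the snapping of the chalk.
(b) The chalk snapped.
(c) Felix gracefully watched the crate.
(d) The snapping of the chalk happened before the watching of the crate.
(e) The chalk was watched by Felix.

(b), (c), (d)

(a) Not entailed — the narrative places the snapping before the watching, not after.
(b) Entailed — 'Felix snapped the chalk' is causative; it entails the inchoative 'the chalk snapped'.
(c) Entailed — every conjunct here is already in the original watching event.
(d) Entailed — the narrative places the snapping before the watching.
(e) Not entailed — Felix watched the crate, not the chalk; the chalk belongs to the snapping event.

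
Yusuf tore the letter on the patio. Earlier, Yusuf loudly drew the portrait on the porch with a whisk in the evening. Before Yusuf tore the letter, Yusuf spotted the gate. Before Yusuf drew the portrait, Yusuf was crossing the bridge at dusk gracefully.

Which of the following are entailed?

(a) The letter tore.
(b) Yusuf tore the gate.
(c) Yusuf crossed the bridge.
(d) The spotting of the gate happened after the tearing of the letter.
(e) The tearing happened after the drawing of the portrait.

(a), (e)

(a) Entailed — 'Yusuf tore the letter' is causative; it entails the inchoative 'the letter tore'.
(b) Not entailed — Yusuf tore the letter, not the gate; the gate belongs to the spotting event.
(c) Not entailed — 'was crossing' is progressive on an accomplishment; it does not entail the completed 'crossed'.
(d) Not entailed — the narrative places the spotting before the tearing, not after.
(e) Entailed — the narrative places the drawing before the tearing.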